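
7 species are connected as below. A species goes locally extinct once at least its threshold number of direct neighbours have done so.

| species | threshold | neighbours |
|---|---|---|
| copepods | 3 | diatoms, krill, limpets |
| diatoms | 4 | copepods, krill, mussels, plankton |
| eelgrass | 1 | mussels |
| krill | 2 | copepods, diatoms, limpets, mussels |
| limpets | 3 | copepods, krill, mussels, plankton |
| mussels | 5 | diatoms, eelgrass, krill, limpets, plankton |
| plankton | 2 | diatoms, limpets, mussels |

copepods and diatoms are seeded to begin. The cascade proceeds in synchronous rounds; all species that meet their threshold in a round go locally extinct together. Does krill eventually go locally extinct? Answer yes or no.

Round 1 — copepods, diatoms go locally extinct (initial).
Round 2 — checking thresholds:
  krill: 2 of 4 neighbours ≥ 2, goes locally extinct.
  limpets: 1 of 4 neighbours < 3, below threshold.
  mussels: 1 of 5 neighbours < 5, below threshold.
  plankton: 1 of 3 neighbours < 2, below threshold.
Round 3 — no new extinctions; cascade stops.

yes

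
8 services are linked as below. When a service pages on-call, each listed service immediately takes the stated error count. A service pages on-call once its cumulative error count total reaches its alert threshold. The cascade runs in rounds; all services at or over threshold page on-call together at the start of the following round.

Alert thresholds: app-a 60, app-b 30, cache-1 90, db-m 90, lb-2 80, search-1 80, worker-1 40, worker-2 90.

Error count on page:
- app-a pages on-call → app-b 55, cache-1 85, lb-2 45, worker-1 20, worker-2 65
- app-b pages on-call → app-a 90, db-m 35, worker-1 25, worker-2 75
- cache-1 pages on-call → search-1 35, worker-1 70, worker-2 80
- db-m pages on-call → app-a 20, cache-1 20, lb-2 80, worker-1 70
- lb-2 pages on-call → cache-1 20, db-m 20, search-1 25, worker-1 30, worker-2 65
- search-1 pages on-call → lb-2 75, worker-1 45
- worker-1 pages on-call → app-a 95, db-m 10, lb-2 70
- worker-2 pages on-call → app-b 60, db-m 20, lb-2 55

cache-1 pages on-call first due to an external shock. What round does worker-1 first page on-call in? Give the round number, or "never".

2

Round 1 — cache-1 pages on-call (initial).
  search-1: +35 → 35 < 80
  worker-1: +70 → 70 ≥ 40
  worker-2: +80 → 80 < 90
Round 2 — worker-1 pages on-call.
  app-a: +95 → 95 ≥ 60
  db-m: +10 → 10 < 90
  lb-2: +70 → 70 < 80
Round 3 — app-a pages on-call.
  app-b: +55 → 55 ≥ 30
  lb-2: +45 → 115 ≥ 80
  worker-2: +65 → 145 ≥ 90
Round 4 — app-b, lb-2, worker-2 page on-call.
  db-m: +35+20+20 → 85 < 90
  search-1: +25 → 60 < 80
No further pages.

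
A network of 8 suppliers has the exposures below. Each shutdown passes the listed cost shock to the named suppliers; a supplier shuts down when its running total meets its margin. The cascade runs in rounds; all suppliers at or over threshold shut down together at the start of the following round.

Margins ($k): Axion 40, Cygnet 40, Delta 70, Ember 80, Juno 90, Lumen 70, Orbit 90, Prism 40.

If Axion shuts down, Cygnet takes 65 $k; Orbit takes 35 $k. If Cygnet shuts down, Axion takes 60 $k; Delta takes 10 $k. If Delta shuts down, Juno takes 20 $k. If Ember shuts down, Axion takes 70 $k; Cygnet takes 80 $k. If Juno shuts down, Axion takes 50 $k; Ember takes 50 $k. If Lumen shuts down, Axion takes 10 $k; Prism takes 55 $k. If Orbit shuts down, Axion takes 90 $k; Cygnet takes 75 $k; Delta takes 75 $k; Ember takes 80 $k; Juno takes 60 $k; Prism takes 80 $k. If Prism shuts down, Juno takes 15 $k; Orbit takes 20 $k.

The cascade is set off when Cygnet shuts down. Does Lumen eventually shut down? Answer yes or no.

Round 1 — Cygnet shuts down (initial).
  Axion: +60 → 60 ≥ 40
  Delta: +10 → 10 < 70
Round 2 — Axion shuts down.
  Orbit: +35 → 35 < 90
No further shutdowns.

no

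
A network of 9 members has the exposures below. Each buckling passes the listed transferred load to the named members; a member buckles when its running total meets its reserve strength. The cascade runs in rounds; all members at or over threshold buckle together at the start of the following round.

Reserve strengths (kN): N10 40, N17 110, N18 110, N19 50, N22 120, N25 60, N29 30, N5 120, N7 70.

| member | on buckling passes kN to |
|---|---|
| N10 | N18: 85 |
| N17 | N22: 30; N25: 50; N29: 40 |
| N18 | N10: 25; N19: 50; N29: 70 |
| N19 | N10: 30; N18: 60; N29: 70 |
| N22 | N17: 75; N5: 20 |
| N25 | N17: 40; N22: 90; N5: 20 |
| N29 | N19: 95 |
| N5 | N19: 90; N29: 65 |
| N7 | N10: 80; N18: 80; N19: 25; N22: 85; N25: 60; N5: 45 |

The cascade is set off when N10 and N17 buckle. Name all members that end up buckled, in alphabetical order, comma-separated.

Round 1 — N10, N17 buckle (initial).
  N18: +85 → 85 < 110
  N22: +30 → 30 < 120
  N25: +50 → 50 < 60
  N29: +40 → 40 ≥ 30
Round 2 — N29 buckles.
  N19: +95 → 95 ≥ 50
Round 3 — N19 buckles.
  N18: +60 → 145 ≥ 110
Round 4 — N18 buckles.
No further bucklings.

N10, N17, N18, N19, N29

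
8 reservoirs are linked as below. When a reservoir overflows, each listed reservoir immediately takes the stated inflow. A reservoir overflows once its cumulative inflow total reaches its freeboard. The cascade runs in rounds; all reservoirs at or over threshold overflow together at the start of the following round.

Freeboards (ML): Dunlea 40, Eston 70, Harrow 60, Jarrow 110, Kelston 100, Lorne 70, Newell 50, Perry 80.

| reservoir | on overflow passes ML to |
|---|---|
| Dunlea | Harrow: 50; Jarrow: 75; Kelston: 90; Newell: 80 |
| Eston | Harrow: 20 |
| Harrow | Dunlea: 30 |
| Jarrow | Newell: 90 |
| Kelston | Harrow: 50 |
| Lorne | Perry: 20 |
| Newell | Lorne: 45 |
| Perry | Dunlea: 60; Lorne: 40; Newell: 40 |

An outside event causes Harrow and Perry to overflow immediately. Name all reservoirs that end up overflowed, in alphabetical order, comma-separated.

Round 1 — Harrow, Perry overflow (initial).
  Dunlea: +30+60 → 90 ≥ 40
  Lorne: +40 → 40 < 70
  Newell: +40 → 40 < 50
Round 2 — Dunlea overflows.
  Jarrow: +75 → 75 < 110
  Kelston: +90 → 90 < 100
  Newell: +80 → 120 ≥ 50
Round 3 — Newell overflows.
  Lorne: +45 → 85 ≥ 70
Round 4 — Lorne overflows.
No further overflows.

Dunlea, Harrow, Lorne, Newell, Perry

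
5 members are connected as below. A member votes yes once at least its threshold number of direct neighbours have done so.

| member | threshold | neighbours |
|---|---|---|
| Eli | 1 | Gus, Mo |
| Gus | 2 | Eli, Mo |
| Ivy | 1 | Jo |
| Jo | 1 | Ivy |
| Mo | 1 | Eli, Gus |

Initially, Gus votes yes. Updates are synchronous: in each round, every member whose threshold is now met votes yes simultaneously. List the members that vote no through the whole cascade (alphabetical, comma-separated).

Ivy, Jo

Round 1 — Gus votes yes (initial).
Round 2 — checking thresholds:
  Eli: 1 of 2 neighbours ≥ 1, votes yes.
  Mo: 1 of 2 neighbours ≥ 1, votes yes.
Round 3 — no new yes votes; cascade stops.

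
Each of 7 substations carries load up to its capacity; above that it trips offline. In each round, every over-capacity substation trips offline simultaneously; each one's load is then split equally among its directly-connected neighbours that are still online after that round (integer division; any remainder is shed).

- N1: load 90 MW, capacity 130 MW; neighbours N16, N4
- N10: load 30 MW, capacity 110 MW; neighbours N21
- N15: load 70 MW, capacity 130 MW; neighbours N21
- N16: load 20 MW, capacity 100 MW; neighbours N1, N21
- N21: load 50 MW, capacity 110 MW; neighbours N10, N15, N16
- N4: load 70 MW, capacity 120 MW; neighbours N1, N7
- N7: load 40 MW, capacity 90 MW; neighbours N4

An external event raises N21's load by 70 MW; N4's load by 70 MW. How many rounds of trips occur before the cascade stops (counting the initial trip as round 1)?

Round 1 — N21 at 120 > 110; N4 at 140 > 120. N21, N4 trip offline.
  N21 sheds 120 MW to N10, N15, N16: 40 each.
    N10: 30+40 = 70 ≤ 110
    N15: 70+40 = 110 ≤ 130
    N16: 20+40 = 60 ≤ 100
  N4 sheds 140 MW to N1, N7: 70 each.
    N1: 90+70 = 160 > 130
    N7: 40+70 = 110 > 90
Round 2 — N1, N7 trip offline.
  N1 sheds 160 MW to N16: 160 each.
    N16: 60+160 = 220 > 100
  N7 sheds 110 MW: no online neighbours, lost.
Round 3 — N16 trips offline.
  N16 sheds 220 MW: no online neighbours, lost.
No further trips.

3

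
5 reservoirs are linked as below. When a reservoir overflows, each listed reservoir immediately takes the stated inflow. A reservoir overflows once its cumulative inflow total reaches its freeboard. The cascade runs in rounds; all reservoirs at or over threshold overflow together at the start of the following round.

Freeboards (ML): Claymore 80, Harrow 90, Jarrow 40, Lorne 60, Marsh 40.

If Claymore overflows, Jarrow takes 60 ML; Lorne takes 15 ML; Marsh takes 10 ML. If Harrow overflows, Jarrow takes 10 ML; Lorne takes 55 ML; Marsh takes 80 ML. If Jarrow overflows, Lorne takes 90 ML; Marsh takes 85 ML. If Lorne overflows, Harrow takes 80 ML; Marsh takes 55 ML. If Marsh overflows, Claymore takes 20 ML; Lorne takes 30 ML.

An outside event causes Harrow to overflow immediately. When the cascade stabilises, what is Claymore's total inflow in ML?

20

Round 1 — Harrow overflows (initial).
  Jarrow: +10 → 10 < 40
  Lorne: +55 → 55 < 60
  Marsh: +80 → 80 ≥ 40
Round 2 — Marsh overflows.
  Claymore: +20 → 20 < 80
  Lorne: +30 → 85 ≥ 60
Round 3 — Lorne overflows.
No further overflows.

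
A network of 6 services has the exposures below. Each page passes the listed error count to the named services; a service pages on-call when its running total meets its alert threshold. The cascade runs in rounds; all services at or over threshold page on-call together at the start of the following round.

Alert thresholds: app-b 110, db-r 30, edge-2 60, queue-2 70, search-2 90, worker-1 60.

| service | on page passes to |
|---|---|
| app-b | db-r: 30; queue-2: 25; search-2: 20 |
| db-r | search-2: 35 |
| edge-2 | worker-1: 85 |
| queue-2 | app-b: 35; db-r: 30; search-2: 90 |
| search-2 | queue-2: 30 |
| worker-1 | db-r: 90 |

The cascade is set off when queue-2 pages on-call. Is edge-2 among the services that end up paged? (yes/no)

Round 1 — queue-2 pages on-call (initial).
  app-b: +35 → 35 < 110
  db-r: +30 → 30 ≥ 30
  search-2: +90 → 90 ≥ 90
Round 2 — db-r, search-2 page on-call.
No further pages.

no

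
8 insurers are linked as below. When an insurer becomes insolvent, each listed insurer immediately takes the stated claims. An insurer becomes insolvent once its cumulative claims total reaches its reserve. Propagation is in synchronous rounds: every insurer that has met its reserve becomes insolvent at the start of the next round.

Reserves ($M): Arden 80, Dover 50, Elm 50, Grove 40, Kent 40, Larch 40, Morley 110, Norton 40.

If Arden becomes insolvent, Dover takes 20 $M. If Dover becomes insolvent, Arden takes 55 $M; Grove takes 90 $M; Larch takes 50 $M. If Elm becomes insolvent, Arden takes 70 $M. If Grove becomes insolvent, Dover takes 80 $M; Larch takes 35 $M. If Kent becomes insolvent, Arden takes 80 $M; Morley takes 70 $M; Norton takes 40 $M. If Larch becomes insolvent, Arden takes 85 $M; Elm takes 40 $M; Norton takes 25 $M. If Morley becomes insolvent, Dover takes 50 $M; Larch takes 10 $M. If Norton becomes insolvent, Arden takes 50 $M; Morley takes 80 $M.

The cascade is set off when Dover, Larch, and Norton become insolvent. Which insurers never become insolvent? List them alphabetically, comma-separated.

Elm, Kent, Morley

Round 1 — Dover, Larch, Norton become insolvent (initial).
  Arden: +55+85+50 → 190 ≥ 80
  Elm: +40 → 40 < 50
  Grove: +90 → 90 ≥ 40
  Morley: +80 → 80 < 110
Round 2 — Arden, Grove become insolvent.
No further insolvencies.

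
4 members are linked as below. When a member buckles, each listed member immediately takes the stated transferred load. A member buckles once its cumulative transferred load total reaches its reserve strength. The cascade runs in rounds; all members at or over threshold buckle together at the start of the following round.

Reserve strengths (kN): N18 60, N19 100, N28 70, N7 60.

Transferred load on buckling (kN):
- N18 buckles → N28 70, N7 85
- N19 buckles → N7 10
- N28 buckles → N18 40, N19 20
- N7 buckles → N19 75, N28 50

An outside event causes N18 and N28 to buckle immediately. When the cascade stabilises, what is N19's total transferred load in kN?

Round 1 — N18, N28 buckle (initial).
  N19: +20 → 20 < 100
  N7: +85 → 85 ≥ 60
Round 2 — N7 buckles.
  N19: +75 → 95 < 100
No further bucklings.

95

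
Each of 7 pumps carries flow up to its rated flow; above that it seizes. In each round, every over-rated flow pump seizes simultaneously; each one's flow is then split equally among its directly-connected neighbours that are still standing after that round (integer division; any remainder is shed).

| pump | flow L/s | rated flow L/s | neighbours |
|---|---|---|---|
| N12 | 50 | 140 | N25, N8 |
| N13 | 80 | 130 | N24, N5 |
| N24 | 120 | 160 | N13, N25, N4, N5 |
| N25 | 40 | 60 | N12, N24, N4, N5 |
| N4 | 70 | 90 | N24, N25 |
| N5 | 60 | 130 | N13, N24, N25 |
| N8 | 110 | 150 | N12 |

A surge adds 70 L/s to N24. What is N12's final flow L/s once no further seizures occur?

93

Round 1 — N24 at 190 > 160. N24 seizes.
  N24 sheds 190 L/s to N13, N25, N4, N5: 47 each (2 lost).
    N13: 80+47 = 127 ≤ 130
    N25: 40+47 = 87 > 60
    N4: 70+47 = 117 > 90
    N5: 60+47 = 107 ≤ 130
Round 2 — N25, N4 seize.
  N25 sheds 87 L/s to N12, N5: 43 each (1 lost).
    N12: 50+43 = 93 ≤ 140
    N5: 107+43 = 150 > 130
  N4 sheds 117 L/s: no online neighbours, lost.
Round 3 — N5 seizes.
  N5 sheds 150 L/s to N13: 150 each.
    N13: 127+150 = 277 > 130
Round 4 — N13 seizes.
  N13 sheds 277 L/s: no online neighbours, lost.
No further seizures.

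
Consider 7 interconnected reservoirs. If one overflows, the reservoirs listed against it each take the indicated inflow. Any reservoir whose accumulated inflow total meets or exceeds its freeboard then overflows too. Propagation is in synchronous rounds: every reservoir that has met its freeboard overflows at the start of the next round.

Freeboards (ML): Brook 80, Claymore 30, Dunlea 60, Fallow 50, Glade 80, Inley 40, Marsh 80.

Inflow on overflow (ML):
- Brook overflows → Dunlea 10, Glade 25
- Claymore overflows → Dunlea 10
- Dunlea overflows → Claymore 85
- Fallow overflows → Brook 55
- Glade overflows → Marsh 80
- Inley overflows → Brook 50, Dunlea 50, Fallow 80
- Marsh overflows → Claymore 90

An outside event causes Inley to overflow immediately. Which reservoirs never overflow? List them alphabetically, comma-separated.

Glade, Marsh

Round 1 — Inley overflows (initial).
  Brook: +50 → 50 < 80
  Dunlea: +50 → 50 < 60
  Fallow: +80 → 80 ≥ 50
Round 2 — Fallow overflows.
  Brook: +55 → 105 ≥ 80
Round 3 — Brook overflows.
  Dunlea: +10 → 60 ≥ 60
  Glade: +25 → 25 < 80
Round 4 — Dunlea overflows.
  Claymore: +85 → 85 ≥ 30
Round 5 — Claymore overflows.
No further overflows.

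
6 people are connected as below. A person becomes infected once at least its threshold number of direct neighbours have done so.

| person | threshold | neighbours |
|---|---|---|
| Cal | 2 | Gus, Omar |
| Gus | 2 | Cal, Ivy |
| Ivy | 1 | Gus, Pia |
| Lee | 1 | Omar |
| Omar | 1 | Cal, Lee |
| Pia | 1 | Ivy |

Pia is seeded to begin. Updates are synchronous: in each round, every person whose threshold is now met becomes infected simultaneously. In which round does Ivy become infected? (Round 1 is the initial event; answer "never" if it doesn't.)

Round 1 — Pia becomes infected (initial).
Round 2 — checking thresholds:
  Ivy: 1 of 2 neighbours ≥ 1, becomes infected.
Round 3 — no new infections; cascade stops.

2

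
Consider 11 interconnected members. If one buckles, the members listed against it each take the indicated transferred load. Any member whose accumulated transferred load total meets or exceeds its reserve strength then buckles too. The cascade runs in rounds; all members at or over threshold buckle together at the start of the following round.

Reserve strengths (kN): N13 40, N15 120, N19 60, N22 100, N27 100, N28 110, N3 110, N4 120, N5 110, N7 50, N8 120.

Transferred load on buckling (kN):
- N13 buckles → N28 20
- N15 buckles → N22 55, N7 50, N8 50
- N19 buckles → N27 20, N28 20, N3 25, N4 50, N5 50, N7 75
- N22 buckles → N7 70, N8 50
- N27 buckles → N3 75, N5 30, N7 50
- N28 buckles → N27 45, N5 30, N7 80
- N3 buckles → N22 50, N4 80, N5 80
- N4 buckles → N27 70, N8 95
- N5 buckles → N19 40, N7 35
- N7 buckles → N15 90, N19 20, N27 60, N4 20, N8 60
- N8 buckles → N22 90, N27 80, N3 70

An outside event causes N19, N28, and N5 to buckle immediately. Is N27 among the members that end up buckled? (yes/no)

yes

Round 1 — N19, N28, N5 buckle (initial).
  N27: +20+45 → 65 < 100
  N3: +25 → 25 < 110
  N4: +50 → 50 < 120
  N7: +75+80+35 → 190 ≥ 50
Round 2 — N7 buckles.
  N15: +90 → 90 < 120
  N27: +60 → 125 ≥ 100
  N4: +20 → 70 < 120
  N8: +60 → 60 < 120
Round 3 — N27 buckles.
  N3: +75 → 100 < 110
No further bucklings.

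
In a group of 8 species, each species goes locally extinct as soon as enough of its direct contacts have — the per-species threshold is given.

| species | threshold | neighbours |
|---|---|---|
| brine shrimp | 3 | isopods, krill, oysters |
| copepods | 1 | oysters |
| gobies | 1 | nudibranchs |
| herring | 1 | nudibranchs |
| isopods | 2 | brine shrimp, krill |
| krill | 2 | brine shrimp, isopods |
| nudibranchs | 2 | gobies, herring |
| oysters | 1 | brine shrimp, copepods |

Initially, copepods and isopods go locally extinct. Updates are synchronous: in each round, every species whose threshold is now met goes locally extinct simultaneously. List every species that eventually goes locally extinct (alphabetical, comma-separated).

Round 1 — copepods, isopods go locally extinct (initial).
Round 2 — checking thresholds:
  brine shrimp: 1 of 3 neighbours < 3, below threshold.
  krill: 1 of 2 neighbours < 2, below threshold.
  oysters: 1 of 2 neighbours ≥ 1, goes locally extinct.
Round 3 — no new extinctions; cascade stops.

copepods, isopods, oysters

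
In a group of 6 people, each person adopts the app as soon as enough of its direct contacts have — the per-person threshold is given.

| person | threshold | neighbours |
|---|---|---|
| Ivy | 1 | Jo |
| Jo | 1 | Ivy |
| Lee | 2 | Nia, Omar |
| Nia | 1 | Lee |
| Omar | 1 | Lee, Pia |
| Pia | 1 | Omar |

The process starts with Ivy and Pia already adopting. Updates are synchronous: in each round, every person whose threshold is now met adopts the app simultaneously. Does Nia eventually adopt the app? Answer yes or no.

Round 1 — Ivy, Pia adopt the app (initial).
Round 2 — checking thresholds:
  Jo: 1 of 1 neighbours ≥ 1, adopts the app.
  Omar: 1 of 2 neighbours ≥ 1, adopts the app.
Round 3 — no new adoptions; cascade stops.

no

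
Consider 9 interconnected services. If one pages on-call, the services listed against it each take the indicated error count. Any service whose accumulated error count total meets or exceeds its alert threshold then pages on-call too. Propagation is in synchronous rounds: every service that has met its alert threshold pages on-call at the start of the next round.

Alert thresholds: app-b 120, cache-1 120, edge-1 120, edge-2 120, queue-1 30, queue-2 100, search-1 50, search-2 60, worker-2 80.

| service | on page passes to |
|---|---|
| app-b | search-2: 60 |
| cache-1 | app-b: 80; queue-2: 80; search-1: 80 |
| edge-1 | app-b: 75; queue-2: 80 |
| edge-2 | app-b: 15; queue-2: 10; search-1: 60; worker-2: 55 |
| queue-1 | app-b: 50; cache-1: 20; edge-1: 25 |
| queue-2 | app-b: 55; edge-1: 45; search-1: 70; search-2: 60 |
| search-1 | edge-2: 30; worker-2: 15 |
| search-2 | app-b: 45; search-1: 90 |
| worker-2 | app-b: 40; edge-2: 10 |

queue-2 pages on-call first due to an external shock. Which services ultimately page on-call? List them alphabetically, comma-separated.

queue-2, search-1, search-2

Round 1 — queue-2 pages on-call (initial).
  app-b: +55 → 55 < 120
  edge-1: +45 → 45 < 120
  search-1: +70 → 70 ≥ 50
  search-2: +60 → 60 ≥ 60
Round 2 — search-1, search-2 page on-call.
  app-b: +45 → 100 < 120
  edge-2: +30 → 30 < 120
  worker-2: +15 → 15 < 80
No further pages.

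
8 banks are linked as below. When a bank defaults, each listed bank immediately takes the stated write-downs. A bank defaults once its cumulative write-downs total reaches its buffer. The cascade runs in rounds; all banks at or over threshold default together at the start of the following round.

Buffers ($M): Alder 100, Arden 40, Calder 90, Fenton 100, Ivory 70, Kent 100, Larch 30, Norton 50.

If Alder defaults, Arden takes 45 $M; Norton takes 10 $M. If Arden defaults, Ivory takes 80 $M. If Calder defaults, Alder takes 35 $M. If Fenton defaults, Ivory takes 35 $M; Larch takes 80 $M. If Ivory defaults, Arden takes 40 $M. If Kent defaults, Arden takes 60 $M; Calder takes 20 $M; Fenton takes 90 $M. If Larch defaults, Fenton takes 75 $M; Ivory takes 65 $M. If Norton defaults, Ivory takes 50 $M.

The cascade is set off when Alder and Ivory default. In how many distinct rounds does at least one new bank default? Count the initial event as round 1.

Round 1 — Alder, Ivory default (initial).
  Arden: +45+40 → 85 ≥ 40
  Norton: +10 → 10 < 50
Round 2 — Arden defaults.
No further defaults.

2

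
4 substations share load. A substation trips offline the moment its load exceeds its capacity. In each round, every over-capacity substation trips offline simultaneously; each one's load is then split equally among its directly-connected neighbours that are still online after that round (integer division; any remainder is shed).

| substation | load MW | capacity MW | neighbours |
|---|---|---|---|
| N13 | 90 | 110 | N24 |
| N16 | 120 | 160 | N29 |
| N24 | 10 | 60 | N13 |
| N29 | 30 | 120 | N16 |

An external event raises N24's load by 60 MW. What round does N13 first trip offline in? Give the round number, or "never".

Round 1 — N24 at 70 > 60. N24 trips offline.
  N24 sheds 70 MW to N13: 70 each.
    N13: 90+70 = 160 > 110
Round 2 — N13 trips offline.
  N13 sheds 160 MW: no online neighbours, lost.
No further trips.

2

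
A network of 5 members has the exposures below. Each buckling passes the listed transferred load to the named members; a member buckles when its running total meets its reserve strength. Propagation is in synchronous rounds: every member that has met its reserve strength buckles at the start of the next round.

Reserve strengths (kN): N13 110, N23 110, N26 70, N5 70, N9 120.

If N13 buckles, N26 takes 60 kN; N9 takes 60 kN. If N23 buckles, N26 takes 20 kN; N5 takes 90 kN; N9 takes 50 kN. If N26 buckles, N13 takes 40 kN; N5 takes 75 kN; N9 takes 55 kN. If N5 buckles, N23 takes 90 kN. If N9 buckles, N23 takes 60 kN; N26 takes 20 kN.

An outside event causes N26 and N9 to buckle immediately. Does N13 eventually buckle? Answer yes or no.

no

Round 1 — N26, N9 buckle (initial).
  N13: +40 → 40 < 110
  N23: +60 → 60 < 110
  N5: +75 → 75 ≥ 70
Round 2 — N5 buckles.
  N23: +90 → 150 ≥ 110
Round 3 — N23 buckles.
No further bucklings.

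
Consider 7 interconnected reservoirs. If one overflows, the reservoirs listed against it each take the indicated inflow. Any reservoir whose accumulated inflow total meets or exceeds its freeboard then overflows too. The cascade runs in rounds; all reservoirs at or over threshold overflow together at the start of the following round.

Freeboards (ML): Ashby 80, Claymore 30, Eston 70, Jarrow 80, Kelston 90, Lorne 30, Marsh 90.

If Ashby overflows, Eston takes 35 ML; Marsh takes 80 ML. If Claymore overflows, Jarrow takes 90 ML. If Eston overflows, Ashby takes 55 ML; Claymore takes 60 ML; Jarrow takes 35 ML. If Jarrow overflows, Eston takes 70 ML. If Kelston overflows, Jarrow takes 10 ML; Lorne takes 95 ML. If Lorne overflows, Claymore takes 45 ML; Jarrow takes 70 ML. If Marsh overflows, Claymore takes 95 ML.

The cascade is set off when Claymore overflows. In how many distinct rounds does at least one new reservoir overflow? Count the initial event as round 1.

Round 1 — Claymore overflows (initial).
  Jarrow: +90 → 90 ≥ 80
Round 2 — Jarrow overflows.
  Eston: +70 → 70 ≥ 70
Round 3 — Eston overflows.
  Ashby: +55 → 55 < 80
No further overflows.

3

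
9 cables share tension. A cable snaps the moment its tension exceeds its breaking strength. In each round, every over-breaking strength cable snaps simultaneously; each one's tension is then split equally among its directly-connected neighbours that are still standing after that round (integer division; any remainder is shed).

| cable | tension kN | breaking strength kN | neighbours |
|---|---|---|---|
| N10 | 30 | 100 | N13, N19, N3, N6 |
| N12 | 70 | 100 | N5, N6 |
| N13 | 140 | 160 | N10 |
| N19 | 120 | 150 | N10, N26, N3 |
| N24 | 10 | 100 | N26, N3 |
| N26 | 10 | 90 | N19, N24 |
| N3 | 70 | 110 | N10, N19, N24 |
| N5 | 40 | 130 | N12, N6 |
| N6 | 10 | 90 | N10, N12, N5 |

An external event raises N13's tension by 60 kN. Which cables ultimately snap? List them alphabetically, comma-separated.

N10, N13, N19, N24, N26, N3

Round 1 — N13 at 200 > 160. N13 snaps.
  N13 sheds 200 kN to N10: 200 each.
    N10: 30+200 = 230 > 100
Round 2 — N10 snaps.
  N10 sheds 230 kN to N19, N3, N6: 76 each (2 lost).
    N19: 120+76 = 196 > 150
    N3: 70+76 = 146 > 110
    N6: 10+76 = 86 ≤ 90
Round 3 — N19, N3 snap.
  N19 sheds 196 kN to N26: 196 each.
    N26: 10+196 = 206 > 90
  N3 sheds 146 kN to N24: 146 each.
    N24: 10+146 = 156 > 100
Round 4 — N24, N26 snap.
  N24 sheds 156 kN: no online neighbours, lost.
  N26 sheds 206 kN: no online neighbours, lost.
No further breaks.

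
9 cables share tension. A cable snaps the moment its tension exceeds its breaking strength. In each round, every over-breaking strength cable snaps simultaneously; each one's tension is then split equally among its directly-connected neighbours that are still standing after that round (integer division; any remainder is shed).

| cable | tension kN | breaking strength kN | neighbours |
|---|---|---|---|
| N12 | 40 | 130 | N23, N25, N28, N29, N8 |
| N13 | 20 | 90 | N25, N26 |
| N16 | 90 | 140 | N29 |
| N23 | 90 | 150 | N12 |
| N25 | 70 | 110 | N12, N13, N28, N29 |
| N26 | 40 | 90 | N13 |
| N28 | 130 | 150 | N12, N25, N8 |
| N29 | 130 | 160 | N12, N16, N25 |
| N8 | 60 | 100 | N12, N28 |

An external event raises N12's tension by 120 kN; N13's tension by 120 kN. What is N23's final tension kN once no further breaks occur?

122

Round 1 — N12 at 160 > 130; N13 at 140 > 90. N12, N13 snap.
  N12 sheds 160 kN to N23, N25, N28, N29, N8: 32 each.
    N23: 90+32 = 122 ≤ 150
    N25: 70+32 = 102 ≤ 110
    N28: 130+32 = 162 > 150
    N29: 130+32 = 162 > 160
    N8: 60+32 = 92 ≤ 100
  N13 sheds 140 kN to N25, N26: 70 each.
    N25: 102+70 = 172 > 110
    N26: 40+70 = 110 > 90
Round 2 — N25, N26, N28, N29 snap.
  N25 sheds 172 kN: no online neighbours, lost.
  N26 sheds 110 kN: no online neighbours, lost.
  N28 sheds 162 kN to N8: 162 each.
    N8: 92+162 = 254 > 100
  N29 sheds 162 kN to N16: 162 each.
    N16: 90+162 = 252 > 140
Round 3 — N16, N8 snap.
  N16 sheds 252 kN: no online neighbours, lost.
  N8 sheds 254 kN: no online neighbours, lost.
No further breaks.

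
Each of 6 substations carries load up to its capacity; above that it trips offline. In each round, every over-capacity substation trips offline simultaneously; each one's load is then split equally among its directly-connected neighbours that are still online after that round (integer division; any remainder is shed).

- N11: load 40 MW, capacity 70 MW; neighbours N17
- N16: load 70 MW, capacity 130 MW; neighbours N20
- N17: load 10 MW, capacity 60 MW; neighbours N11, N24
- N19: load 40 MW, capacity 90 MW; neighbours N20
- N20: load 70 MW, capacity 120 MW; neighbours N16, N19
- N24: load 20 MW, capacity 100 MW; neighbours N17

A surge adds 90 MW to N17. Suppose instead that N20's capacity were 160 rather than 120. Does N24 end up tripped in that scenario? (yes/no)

no

With N20's capacity at 160:
Round 1 — N17 at 100 > 60. N17 trips offline.
  N17 sheds 100 MW to N11, N24: 50 each.
    N11: 40+50 = 90 > 70
    N24: 20+50 = 70 ≤ 100
Round 2 — N11 trips offline.
  N11 sheds 90 MW: no online neighbours, lost.
No further trips.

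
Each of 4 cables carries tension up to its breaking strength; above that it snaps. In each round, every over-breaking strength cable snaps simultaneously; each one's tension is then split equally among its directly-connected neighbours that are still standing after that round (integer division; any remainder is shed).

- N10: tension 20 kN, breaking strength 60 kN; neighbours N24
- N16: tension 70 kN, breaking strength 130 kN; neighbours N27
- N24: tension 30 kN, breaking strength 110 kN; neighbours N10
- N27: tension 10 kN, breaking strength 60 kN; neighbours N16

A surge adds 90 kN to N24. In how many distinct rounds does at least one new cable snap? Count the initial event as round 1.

2

Round 1 — N24 at 120 > 110. N24 snaps.
  N24 sheds 120 kN to N10: 120 each.
    N10: 20+120 = 140 > 60
Round 2 — N10 snaps.
  N10 sheds 140 kN: no online neighbours, lost.
No further breaks.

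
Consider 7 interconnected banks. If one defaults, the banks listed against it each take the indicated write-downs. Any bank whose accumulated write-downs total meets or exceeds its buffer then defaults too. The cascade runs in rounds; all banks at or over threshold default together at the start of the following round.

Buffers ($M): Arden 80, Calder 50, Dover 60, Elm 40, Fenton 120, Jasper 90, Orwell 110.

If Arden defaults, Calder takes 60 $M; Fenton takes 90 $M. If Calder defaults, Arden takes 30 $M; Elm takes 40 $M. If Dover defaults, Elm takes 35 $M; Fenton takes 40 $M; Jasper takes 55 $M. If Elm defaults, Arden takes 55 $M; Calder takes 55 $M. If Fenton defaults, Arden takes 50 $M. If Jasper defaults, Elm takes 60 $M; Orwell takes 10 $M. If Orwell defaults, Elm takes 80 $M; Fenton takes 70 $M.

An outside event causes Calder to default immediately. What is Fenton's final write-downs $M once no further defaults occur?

90

Round 1 — Calder defaults (initial).
  Arden: +30 → 30 < 80
  Elm: +40 → 40 ≥ 40
Round 2 — Elm defaults.
  Arden: +55 → 85 ≥ 80
Round 3 — Arden defaults.
  Fenton: +90 → 90 < 120
No further defaults.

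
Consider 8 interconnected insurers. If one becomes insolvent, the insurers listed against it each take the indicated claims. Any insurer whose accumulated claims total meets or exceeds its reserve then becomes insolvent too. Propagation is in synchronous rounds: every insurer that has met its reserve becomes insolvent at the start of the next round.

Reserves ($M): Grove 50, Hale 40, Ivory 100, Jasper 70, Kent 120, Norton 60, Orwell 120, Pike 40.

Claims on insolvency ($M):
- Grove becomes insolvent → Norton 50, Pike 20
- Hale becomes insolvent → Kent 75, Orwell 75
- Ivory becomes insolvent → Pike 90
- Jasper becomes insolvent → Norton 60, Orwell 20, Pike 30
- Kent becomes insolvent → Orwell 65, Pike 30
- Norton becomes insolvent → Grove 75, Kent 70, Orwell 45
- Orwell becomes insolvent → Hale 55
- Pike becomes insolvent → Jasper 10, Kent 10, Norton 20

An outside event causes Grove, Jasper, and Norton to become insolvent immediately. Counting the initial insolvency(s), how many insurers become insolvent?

4

Round 1 — Grove, Jasper, Norton become insolvent (initial).
  Kent: +70 → 70 < 120
  Orwell: +20+45 → 65 < 120
  Pike: +20+30 → 50 ≥ 40
Round 2 — Pike becomes insolvent.
  Kent: +10 → 80 < 120
No further insolvencies.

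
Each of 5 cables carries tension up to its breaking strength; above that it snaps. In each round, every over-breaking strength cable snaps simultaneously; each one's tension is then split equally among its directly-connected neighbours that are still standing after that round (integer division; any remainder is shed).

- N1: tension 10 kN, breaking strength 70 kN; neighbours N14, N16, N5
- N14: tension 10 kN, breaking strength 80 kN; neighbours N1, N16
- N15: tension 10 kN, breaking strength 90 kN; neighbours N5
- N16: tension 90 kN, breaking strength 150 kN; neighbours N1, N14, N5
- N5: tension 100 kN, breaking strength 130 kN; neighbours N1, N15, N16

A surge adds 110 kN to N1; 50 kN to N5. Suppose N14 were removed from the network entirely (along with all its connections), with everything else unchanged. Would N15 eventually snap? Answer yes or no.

With N14 removed:
Round 1 — N1 at 120 > 70; N5 at 150 > 130. N1, N5 snap.
  N1 sheds 120 kN to N16: 120 each.
    N16: 90+120 = 210 > 150
  N5 sheds 150 kN to N15, N16: 75 each.
    N15: 10+75 = 85 ≤ 90
    N16: 210+75 = 285 > 150
Round 2 — N16 snaps.
  N16 sheds 285 kN: no online neighbours, lost.
No further breaks.

no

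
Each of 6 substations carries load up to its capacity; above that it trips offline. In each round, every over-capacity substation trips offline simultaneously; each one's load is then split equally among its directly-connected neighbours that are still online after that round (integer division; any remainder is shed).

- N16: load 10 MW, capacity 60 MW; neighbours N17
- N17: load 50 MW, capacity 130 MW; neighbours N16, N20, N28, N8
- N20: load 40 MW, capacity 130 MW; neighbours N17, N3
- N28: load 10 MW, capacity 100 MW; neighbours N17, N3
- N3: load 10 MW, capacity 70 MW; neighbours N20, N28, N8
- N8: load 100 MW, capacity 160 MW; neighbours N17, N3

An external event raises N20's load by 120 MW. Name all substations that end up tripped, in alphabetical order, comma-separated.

Round 1 — N20 at 160 > 130. N20 trips offline.
  N20 sheds 160 MW to N17, N3: 80 each.
    N17: 50+80 = 130 ≤ 130
    N3: 10+80 = 90 > 70
Round 2 — N3 trips offline.
  N3 sheds 90 MW to N28, N8: 45 each.
    N28: 10+45 = 55 ≤ 100
    N8: 100+45 = 145 ≤ 160
No further trips.

N20, N3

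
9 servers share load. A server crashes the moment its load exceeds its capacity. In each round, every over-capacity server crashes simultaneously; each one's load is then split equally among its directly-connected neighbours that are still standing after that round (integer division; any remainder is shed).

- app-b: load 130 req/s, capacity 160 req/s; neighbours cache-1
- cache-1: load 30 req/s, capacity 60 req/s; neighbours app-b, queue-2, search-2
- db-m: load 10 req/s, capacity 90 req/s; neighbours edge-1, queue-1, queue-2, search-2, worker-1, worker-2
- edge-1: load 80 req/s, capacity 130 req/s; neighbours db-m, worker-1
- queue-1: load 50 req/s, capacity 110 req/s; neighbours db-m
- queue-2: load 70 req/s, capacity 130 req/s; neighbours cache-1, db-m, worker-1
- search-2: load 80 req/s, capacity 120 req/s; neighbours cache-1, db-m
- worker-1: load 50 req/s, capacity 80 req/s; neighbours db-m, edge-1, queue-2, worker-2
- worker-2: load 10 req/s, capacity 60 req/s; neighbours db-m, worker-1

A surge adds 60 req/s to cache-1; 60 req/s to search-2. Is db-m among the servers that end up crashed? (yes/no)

Round 1 — cache-1 at 90 > 60; search-2 at 140 > 120. cache-1, search-2 crash.
  cache-1 sheds 90 req/s to app-b, queue-2: 45 each.
    app-b: 130+45 = 175 > 160
    queue-2: 70+45 = 115 ≤ 130
  search-2 sheds 140 req/s to db-m: 140 each.
    db-m: 10+140 = 150 > 90
Round 2 — app-b, db-m crash.
  app-b sheds 175 req/s: no online neighbours, lost.
  db-m sheds 150 req/s to edge-1, queue-1, queue-2, worker-1, worker-2: 30 each.
    edge-1: 80+30 = 110 ≤ 130
    queue-1: 50+30 = 80 ≤ 110
    queue-2: 115+30 = 145 > 130
    worker-1: 50+30 = 80 ≤ 80
    worker-2: 10+30 = 40 ≤ 60
Round 3 — queue-2 crashes.
  queue-2 sheds 145 req/s to worker-1: 145 each.
    worker-1: 80+145 = 225 > 80
Round 4 — worker-1 crashes.
  worker-1 sheds 225 req/s to edge-1, worker-2: 112 each (1 lost).
    edge-1: 110+112 = 222 > 130
    worker-2: 40+112 = 152 > 60
Round 5 — edge-1, worker-2 crash.
  edge-1 sheds 222 req/s: no online neighbours, lost.
  worker-2 sheds 152 req/s: no online neighbours, lost.
No further crashes.

yes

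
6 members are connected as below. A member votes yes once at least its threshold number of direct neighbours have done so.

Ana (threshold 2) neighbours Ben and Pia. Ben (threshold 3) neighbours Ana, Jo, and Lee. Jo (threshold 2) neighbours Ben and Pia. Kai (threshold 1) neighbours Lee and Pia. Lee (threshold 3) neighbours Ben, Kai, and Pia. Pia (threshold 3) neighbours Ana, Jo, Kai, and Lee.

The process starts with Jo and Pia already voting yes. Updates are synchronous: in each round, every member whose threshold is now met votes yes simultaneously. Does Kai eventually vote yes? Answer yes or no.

Round 1 — Jo, Pia vote yes (initial).
Round 2 — checking thresholds:
  Ana: 1 of 2 neighbours < 2, holds.
  Ben: 1 of 3 neighbours < 3, holds.
  Kai: 1 of 2 neighbours ≥ 1, votes yes.
  Lee: 1 of 3 neighbours < 3, holds.
Round 3 — no new yes votes; cascade stops.

yes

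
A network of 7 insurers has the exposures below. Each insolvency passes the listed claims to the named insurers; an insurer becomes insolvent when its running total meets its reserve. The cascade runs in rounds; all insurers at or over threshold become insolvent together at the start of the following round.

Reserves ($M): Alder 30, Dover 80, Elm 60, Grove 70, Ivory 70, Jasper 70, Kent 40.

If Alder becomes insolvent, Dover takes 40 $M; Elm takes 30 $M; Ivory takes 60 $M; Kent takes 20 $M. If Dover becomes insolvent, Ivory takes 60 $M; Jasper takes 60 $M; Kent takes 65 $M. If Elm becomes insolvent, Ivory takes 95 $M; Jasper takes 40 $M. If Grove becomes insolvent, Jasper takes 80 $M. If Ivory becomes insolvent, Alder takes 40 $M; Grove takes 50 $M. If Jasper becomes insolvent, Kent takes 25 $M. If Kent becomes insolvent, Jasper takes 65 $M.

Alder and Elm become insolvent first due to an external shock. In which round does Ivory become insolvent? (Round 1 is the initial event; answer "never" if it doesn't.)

2

Round 1 — Alder, Elm become insolvent (initial).
  Dover: +40 → 40 < 80
  Ivory: +60+95 → 155 ≥ 70
  Jasper: +40 → 40 < 70
  Kent: +20 → 20 < 40
Round 2 — Ivory becomes insolvent.
  Grove: +50 → 50 < 70
No further insolvencies.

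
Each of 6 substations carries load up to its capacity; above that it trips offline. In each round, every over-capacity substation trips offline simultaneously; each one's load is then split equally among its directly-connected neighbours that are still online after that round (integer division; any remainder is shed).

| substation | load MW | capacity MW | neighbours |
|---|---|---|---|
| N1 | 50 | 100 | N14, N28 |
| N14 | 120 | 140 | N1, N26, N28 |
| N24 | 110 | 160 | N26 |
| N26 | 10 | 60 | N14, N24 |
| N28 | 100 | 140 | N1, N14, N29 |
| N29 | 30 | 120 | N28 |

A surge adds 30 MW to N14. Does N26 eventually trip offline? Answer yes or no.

no

Round 1 — N14 at 150 > 140. N14 trips offline.
  N14 sheds 150 MW to N1, N26, N28: 50 each.
    N1: 50+50 = 100 ≤ 100
    N26: 10+50 = 60 ≤ 60
    N28: 100+50 = 150 > 140
Round 2 — N28 trips offline.
  N28 sheds 150 MW to N1, N29: 75 each.
    N1: 100+75 = 175 > 100
    N29: 30+75 = 105 ≤ 120
Round 3 — N1 trips offline.
  N1 sheds 175 MW: no online neighbours, lost.
No further trips.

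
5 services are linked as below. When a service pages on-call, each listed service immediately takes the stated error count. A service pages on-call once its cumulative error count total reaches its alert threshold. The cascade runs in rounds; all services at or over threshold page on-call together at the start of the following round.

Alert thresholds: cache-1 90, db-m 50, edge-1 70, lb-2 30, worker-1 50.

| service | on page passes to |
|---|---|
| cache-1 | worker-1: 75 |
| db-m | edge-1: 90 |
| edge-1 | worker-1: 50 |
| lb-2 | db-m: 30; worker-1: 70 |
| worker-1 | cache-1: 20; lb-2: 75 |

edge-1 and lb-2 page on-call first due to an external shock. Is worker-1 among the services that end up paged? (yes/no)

yes

Round 1 — edge-1, lb-2 page on-call (initial).
  db-m: +30 → 30 < 50
  worker-1: +50+70 → 120 ≥ 50
Round 2 — worker-1 pages on-call.
  cache-1: +20 → 20 < 90
No further pages.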